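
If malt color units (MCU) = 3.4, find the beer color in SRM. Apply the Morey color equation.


SRM = 1.4922 · MCU^0.6859
SRM = 1.4922 · 3.4^0.6859

3.4544 SRM


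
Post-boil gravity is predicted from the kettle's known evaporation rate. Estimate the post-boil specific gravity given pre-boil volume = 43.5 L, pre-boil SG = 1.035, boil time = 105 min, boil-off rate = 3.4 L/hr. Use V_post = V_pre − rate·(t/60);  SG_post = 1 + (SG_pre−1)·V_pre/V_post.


V_post = 43.5 − 3.4·(105/60) = 37.5500
SG_post = 1 + (1.035 − 1)·43.5/37.5500

1.0405


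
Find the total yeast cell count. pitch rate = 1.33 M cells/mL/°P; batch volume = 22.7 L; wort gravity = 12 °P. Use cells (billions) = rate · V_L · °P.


cells = 1.33 · 22.7 · 12

362.2920 billion cells


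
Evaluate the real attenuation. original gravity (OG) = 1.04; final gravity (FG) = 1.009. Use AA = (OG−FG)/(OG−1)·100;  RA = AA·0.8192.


AA = (1.04 − 1.009)/(1.04 − 1)·100 = 77.5000
RA = 77.5000·0.8192

63.4880 %


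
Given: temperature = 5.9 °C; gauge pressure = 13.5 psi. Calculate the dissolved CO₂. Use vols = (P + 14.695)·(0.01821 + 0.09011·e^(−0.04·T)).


vols = (13.5 + 14.695)·(0.01821 + 0.09011·e^(−0.04·5.9))

2.5200 volumes


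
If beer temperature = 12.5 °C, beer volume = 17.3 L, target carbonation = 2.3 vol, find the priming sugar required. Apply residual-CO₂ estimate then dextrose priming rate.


residual = 14.695·(0.01821 + 0.09011·e^(−0.04·T));  sugar = (target − residual)·4.0·V
residual = 14.695·(0.01821 + 0.09011·e^(−0.04·12.5)) = 1.0707
sugar = (2.3 − 1.0707)·4.0·17.3

85.0645 g


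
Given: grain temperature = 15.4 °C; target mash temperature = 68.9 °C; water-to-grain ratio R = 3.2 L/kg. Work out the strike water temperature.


T_strike = (0.41/R)·(T_mash − T_grain) + T_mash
T_strike = (0.41/3.2)·(68.9 − 15.4) + 68.9

75.7547 °C


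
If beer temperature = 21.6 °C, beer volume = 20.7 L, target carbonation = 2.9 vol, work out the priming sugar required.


residual = 14.695·(0.01821 + 0.09011·e^(−0.04·T));  sugar = (target − residual)·4.0·V
residual = 14.695·(0.01821 + 0.09011·e^(−0.04·21.6)) = 0.8257
sugar = (2.9 − 0.8257)·4.0·20.7

171.7524 g


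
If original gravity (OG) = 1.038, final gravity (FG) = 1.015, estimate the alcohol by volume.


ABV = (OG − FG) · 131.25
ABV = (1.038 − 1.015) · 131.25

3.0188 % ABV


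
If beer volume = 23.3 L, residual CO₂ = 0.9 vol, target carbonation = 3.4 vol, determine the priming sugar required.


sugar = (target − residual)·4.0·V
sugar = (3.4 − 0.9)·4.0·23.3

233.0000 g


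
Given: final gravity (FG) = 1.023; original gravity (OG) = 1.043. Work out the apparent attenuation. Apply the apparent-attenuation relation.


AA = (OG − FG)/(OG − 1) · 100
AA = (1.043 − 1.023)/(1.043 − 1) · 100

46.5116 %


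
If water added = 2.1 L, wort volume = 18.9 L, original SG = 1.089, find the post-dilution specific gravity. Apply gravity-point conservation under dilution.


SG_new = 1 + (SG_old − 1)·V_old/(V_old + V_water)
pts = (1.089 − 1)·1000·18.9/(18.9 + 2.1) = 80.1000
SG_new = 1 + 80.1000/1000

1.0801


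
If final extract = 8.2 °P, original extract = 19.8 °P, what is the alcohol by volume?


SG = 259/(259 − P);  ABV = (OG − FG)·131.25
OG = 259/(259 − 19.8) = 1.0828
FG = 259/(259 − 8.2) = 1.0327
ABV = (1.0828 − 1.0327)·131.25

6.5731 % ABV


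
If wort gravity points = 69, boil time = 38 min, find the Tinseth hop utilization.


U = 1.65·0.000125^(GP/1000) · (1 − e^(−0.04·t))/4.15
bigness = 1.65·0.000125^(69/1000) = 0.8875
boil_factor = (1 − e^(−0.04·38))/4.15 = 0.1883
U = 0.8875 · 0.1883

0.1671


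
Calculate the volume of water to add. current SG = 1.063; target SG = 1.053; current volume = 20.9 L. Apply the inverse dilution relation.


V_water = V·((SG_curr − 1)/(SG_target − 1) − 1)
V_water = 20.9·((1.063 − 1)/(1.053 − 1) − 1)

3.9434 L


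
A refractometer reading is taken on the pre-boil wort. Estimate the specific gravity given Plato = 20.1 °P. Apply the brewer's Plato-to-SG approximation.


SG = 259/(259 − P)
SG = 259/(259 − 20.1)

1.0841


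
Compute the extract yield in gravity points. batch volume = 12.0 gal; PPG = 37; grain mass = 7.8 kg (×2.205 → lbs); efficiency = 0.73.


points = lbs × PPG × eff / vol
lbs = 7.8 × 2.205 = 17.1990
points = 17.1990 × 37 × 0.73 / 12.0

38.7121 points


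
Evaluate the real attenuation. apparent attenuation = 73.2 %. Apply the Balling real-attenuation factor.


RA = AA · 0.8192
RA = 73.2 · 0.8192

59.9654 %


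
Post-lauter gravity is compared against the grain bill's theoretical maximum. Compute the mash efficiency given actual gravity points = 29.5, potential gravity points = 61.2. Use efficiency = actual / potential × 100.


efficiency = 29.5 / 61.2 × 100

48.2026 %


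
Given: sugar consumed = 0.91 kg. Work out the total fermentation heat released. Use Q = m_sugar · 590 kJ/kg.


Q = 0.91 · 590

536.9000 kJ


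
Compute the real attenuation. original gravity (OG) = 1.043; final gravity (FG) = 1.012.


AA = (OG−FG)/(OG−1)·100;  RA = AA·0.8192
AA = (1.043 − 1.012)/(1.043 − 1)·100 = 72.0930
RA = 72.0930·0.8192

59.0586 %


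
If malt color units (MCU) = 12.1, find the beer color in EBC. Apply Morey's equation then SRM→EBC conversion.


SRM = 1.4922·MCU^0.6859;  EBC = SRM·1.97
SRM = 1.4922·12.1^0.6859 = 8.2511
EBC = 8.2511·1.97

16.2546 EBC


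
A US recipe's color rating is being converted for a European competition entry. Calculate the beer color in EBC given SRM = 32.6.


EBC = SRM · 1.97
EBC = 32.6 · 1.97

64.2220 EBC


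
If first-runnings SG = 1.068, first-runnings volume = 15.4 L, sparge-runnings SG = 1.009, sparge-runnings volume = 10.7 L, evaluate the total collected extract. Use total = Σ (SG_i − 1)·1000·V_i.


first = (1.068 − 1)·1000·15.4 = 1047.2000
sparge = (1.009 − 1)·1000·10.7 = 96.3000
total = 1047.2000 + 96.3000

1143.5000 gravity·L


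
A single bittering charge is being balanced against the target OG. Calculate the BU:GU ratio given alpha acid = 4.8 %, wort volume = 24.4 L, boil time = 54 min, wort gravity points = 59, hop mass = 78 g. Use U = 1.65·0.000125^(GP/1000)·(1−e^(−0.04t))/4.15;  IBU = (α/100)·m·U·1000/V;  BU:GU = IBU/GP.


U = 1.65·0.000125^(59/1000)·(1−e^(−0.04·54))/4.15 = 0.2070
IBU = (4.8/100)·78·0.2070·1000/24.4 = 31.7602
BU:GU = 31.7602/59

0.5383


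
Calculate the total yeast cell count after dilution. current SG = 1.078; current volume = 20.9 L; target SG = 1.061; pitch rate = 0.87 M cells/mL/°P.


V_w = V·((SG_c−1)/(SG_t−1)−1);  °P = 259 − 259/SG_t;  cells = rate·(V+V_w)·°P
V_w = 20.9·((1.078−1)/(1.061−1)−1) = 5.8246
V_final = 20.9 + 5.8246 = 26.7246
°P = 259 − 259/1.061 = 14.8907
cells = 0.87·26.7246·14.8907

346.2139 billion cells


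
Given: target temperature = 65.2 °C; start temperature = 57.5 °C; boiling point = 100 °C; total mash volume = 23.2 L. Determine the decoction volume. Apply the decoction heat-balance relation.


V_dec = V_total·(T_target − T_start)/(T_boil − T_start)
V_dec = 23.2·(65.2 − 57.5)/(100 − 57.5)

4.2033 L


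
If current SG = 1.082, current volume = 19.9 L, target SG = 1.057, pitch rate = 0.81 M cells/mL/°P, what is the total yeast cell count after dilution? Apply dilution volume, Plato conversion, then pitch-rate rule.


V_w = V·((SG_c−1)/(SG_t−1)−1);  °P = 259 − 259/SG_t;  cells = rate·(V+V_w)·°P
V_w = 19.9·((1.082−1)/(1.057−1)−1) = 8.7281
V_final = 19.9 + 8.7281 = 28.6281
°P = 259 − 259/1.057 = 13.9669
cells = 0.81·28.6281·13.9669

323.8745 billion cells


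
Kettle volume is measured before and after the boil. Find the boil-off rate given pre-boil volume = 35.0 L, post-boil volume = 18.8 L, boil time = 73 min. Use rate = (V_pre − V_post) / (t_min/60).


rate = (35.0 − 18.8) / (73/60)

13.3151 L/hr


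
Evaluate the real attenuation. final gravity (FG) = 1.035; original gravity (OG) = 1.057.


AA = (OG−FG)/(OG−1)·100;  RA = AA·0.8192
AA = (1.057 − 1.035)/(1.057 − 1)·100 = 38.5965
RA = 38.5965·0.8192

31.6182 %


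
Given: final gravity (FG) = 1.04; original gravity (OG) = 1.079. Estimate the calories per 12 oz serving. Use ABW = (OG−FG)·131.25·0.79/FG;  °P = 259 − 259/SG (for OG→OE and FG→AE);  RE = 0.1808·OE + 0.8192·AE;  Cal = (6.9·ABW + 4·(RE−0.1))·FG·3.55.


ABW = (1.079 − 1.04)·131.25·0.79/1.04 = 3.8883
OE = 259 − 259/1.079 = 18.9629 °P
AE = 259 − 259/1.04 = 9.9615 °P
RE = 0.1808·18.9629 + 0.8192·9.9615 = 11.5890 °P
Cal = (6.9·3.8883 + 4·(11.5890−0.1))·1.04·3.55

268.7226 kcal


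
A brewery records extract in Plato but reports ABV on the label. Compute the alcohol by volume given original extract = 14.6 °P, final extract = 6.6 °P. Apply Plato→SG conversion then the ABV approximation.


SG = 259/(259 − P);  ABV = (OG − FG)·131.25
OG = 259/(259 − 14.6) = 1.0597
FG = 259/(259 − 6.6) = 1.0261
ABV = (1.0597 − 1.0261)·131.25

4.4086 % ABV


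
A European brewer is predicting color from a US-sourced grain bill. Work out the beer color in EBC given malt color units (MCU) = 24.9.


SRM = 1.4922·MCU^0.6859;  EBC = SRM·1.97
SRM = 1.4922·24.9^0.6859 = 13.5357
EBC = 13.5357·1.97

26.6653 EBC


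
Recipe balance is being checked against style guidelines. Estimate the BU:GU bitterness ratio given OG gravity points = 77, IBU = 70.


BU:GU = IBU / OG_points
BU:GU = 70 / 77

0.9091


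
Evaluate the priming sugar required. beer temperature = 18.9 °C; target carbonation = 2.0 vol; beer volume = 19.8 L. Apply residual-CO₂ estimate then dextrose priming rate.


residual = 14.695·(0.01821 + 0.09011·e^(−0.04·T));  sugar = (target − residual)·4.0·V
residual = 14.695·(0.01821 + 0.09011·e^(−0.04·18.9)) = 0.8893
sugar = (2.0 − 0.8893)·4.0·19.8

87.9638 g


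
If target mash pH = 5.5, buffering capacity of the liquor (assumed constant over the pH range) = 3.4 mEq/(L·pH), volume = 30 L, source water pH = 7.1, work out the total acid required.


acid = buffering capacity · (pH_source − pH_target) · V
acid = 3.4 · (7.1 − 5.5) · 30

163.2000 mEq


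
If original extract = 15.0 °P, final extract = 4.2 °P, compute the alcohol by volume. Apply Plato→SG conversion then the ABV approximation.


SG = 259/(259 − P);  ABV = (OG − FG)·131.25
OG = 259/(259 − 15.0) = 1.0615
FG = 259/(259 − 4.2) = 1.0165
ABV = (1.0615 − 1.0165)·131.25

5.9052 % ABV


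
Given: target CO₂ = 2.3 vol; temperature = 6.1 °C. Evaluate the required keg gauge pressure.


psi = vols/(0.01821 + 0.09011·e^(−0.04·T)) − 14.695
psi = 2.3/(0.01821 + 0.09011·e^(−0.04·6.1)) − 14.695

11.2030 psi


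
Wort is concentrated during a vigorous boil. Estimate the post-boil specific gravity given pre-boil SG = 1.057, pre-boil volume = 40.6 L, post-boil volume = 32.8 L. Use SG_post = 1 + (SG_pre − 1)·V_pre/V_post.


pts_pre = (1.057 − 1)·1000 = 57.0000
pts_post = 57.0000·40.6/32.8 = 70.5549
SG_post = 1 + 70.5549/1000

1.0706


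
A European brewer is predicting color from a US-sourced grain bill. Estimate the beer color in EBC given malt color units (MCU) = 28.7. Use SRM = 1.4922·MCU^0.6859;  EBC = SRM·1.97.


SRM = 1.4922·28.7^0.6859 = 14.9207
EBC = 14.9207·1.97

29.3937 EBC


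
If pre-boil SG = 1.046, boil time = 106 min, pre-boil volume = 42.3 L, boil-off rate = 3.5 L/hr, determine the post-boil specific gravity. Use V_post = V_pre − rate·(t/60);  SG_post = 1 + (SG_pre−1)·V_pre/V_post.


V_post = 42.3 − 3.5·(106/60) = 36.1167
SG_post = 1 + (1.046 − 1)·42.3/36.1167

1.0539


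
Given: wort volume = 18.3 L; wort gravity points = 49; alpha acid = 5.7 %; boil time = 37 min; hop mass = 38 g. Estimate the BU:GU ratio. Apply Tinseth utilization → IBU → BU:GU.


U = 1.65·0.000125^(GP/1000)·(1−e^(−0.04t))/4.15;  IBU = (α/100)·m·U·1000/V;  BU:GU = IBU/GP
U = 1.65·0.000125^(49/1000)·(1−e^(−0.04·37))/4.15 = 0.1977
IBU = (5.7/100)·38·0.1977·1000/18.3 = 23.3998
BU:GU = 23.3998/49

0.4775


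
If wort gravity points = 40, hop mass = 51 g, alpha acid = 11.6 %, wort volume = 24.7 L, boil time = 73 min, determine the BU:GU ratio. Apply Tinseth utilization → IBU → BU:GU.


U = 1.65·0.000125^(GP/1000)·(1−e^(−0.04t))/4.15;  IBU = (α/100)·m·U·1000/V;  BU:GU = IBU/GP
U = 1.65·0.000125^(40/1000)·(1−e^(−0.04·73))/4.15 = 0.2626
IBU = (11.6/100)·51·0.2626·1000/24.7 = 62.8876
BU:GU = 62.8876/40

1.5722


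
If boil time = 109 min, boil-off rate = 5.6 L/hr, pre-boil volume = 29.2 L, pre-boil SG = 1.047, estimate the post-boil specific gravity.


V_post = V_pre − rate·(t/60);  SG_post = 1 + (SG_pre−1)·V_pre/V_post
V_post = 29.2 − 5.6·(109/60) = 19.0267
SG_post = 1 + (1.047 − 1)·29.2/19.0267

1.0721


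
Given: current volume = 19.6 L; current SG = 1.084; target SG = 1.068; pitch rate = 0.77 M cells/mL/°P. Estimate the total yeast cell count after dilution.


V_w = V·((SG_c−1)/(SG_t−1)−1);  °P = 259 − 259/SG_t;  cells = rate·(V+V_w)·°P
V_w = 19.6·((1.084−1)/(1.068−1)−1) = 4.6118
V_final = 19.6 + 4.6118 = 24.2118
°P = 259 − 259/1.068 = 16.4906
cells = 0.77·24.2118·16.4906

307.4359 billion cells


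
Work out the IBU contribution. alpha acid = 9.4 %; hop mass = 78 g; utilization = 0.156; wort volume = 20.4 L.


IBU = (α/100)·mass·U·1000 / V
IBU = (9.4/100)·78·0.156·1000 / 20.4

56.0682 IBU


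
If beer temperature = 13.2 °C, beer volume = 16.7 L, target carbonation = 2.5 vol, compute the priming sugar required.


residual = 14.695·(0.01821 + 0.09011·e^(−0.04·T));  sugar = (target − residual)·4.0·V
residual = 14.695·(0.01821 + 0.09011·e^(−0.04·13.2)) = 1.0486
sugar = (2.5 − 1.0486)·4.0·16.7

96.9557 g


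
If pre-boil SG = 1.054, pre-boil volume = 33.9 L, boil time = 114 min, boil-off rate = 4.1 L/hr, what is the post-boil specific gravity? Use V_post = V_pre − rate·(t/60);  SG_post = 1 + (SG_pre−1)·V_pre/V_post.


V_post = 33.9 − 4.1·(114/60) = 26.1100
SG_post = 1 + (1.054 − 1)·33.9/26.1100

1.0701


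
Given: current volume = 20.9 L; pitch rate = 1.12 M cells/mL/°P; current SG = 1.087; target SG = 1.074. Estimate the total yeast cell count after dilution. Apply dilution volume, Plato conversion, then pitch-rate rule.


V_w = V·((SG_c−1)/(SG_t−1)−1);  °P = 259 − 259/SG_t;  cells = rate·(V+V_w)·°P
V_w = 20.9·((1.087−1)/(1.074−1)−1) = 3.6716
V_final = 20.9 + 3.6716 = 24.5716
°P = 259 − 259/1.074 = 17.8454
cells = 1.12·24.5716·17.8454

491.1103 billion cells


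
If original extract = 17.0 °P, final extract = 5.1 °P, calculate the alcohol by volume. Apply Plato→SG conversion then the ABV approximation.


SG = 259/(259 − P);  ABV = (OG − FG)·131.25
OG = 259/(259 − 17.0) = 1.0702
FG = 259/(259 − 5.1) = 1.0201
ABV = (1.0702 − 1.0201)·131.25

6.5837 % ABV


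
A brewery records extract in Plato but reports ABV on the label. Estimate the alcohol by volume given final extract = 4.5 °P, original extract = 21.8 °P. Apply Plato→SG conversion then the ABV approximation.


SG = 259/(259 − P);  ABV = (OG − FG)·131.25
OG = 259/(259 − 21.8) = 1.0919
FG = 259/(259 − 4.5) = 1.0177
ABV = (1.0919 − 1.0177)·131.25

9.7419 % ABV


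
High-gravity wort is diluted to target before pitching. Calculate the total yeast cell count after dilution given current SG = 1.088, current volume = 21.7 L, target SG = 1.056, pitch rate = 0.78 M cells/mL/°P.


V_w = V·((SG_c−1)/(SG_t−1)−1);  °P = 259 − 259/SG_t;  cells = rate·(V+V_w)·°P
V_w = 21.7·((1.088−1)/(1.056−1)−1) = 12.4000
V_final = 21.7 + 12.4000 = 34.1000
°P = 259 − 259/1.056 = 13.7348
cells = 0.78·34.1000·13.7348

365.3195 billion cells


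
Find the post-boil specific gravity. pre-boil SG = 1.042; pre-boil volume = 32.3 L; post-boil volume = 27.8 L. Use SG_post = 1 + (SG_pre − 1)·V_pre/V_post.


pts_pre = (1.042 − 1)·1000 = 42.0000
pts_post = 42.0000·32.3/27.8 = 48.7986
SG_post = 1 + 48.7986/1000

1.0488


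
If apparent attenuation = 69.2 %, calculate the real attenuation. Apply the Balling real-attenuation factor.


RA = AA · 0.8192
RA = 69.2 · 0.8192

56.6886 %


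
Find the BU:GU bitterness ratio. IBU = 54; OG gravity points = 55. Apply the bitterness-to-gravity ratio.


BU:GU = IBU / OG_points
BU:GU = 54 / 55

0.9818


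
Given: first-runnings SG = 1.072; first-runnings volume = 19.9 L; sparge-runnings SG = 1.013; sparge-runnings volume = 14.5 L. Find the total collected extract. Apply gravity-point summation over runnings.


total = Σ (SG_i − 1)·1000·V_i
first = (1.072 − 1)·1000·19.9 = 1432.8000
sparge = (1.013 − 1)·1000·14.5 = 188.5000
total = 1432.8000 + 188.5000

1621.3000 gravity·L


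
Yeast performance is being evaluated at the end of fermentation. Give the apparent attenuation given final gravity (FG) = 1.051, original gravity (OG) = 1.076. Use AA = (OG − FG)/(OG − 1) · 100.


AA = (1.076 − 1.051)/(1.076 − 1) · 100

32.8947 %


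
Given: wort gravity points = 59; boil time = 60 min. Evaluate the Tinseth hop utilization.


U = 1.65·0.000125^(GP/1000) · (1 − e^(−0.04·t))/4.15
bigness = 1.65·0.000125^(59/1000) = 0.9710
boil_factor = (1 − e^(−0.04·60))/4.15 = 0.2191
U = 0.9710 · 0.2191

0.2127


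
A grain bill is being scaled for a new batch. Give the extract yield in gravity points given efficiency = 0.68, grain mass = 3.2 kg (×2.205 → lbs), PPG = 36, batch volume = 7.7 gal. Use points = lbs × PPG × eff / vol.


lbs = 3.2 × 2.205 = 7.0560
points = 7.0560 × 36 × 0.68 / 7.7

22.4326 points


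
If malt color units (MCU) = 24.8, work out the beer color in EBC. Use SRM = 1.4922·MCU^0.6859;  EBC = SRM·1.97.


SRM = 1.4922·24.8^0.6859 = 13.4984
EBC = 13.4984·1.97

26.5918 EBC


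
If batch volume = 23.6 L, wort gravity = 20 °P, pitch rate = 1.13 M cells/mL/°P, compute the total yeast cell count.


cells (billions) = rate · V_L · °P
cells = 1.13 · 23.6 · 20

533.3600 billion cells


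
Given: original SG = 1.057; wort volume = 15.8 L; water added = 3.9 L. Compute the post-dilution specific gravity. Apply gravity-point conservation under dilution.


SG_new = 1 + (SG_old − 1)·V_old/(V_old + V_water)
pts = (1.057 − 1)·1000·15.8/(15.8 + 3.9) = 45.7157
SG_new = 1 + 45.7157/1000

1.0457


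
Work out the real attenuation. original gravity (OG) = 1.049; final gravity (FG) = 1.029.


AA = (OG−FG)/(OG−1)·100;  RA = AA·0.8192
AA = (1.049 − 1.029)/(1.049 − 1)·100 = 40.8163
RA = 40.8163·0.8192

33.4367 %


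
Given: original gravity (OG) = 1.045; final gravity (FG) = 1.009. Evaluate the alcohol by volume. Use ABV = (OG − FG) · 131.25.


ABV = (1.045 − 1.009) · 131.25

4.7250 % ABV


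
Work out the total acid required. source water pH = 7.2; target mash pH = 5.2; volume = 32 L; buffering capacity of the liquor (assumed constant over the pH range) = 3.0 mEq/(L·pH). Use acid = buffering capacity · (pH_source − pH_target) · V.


acid = 3.0 · (7.2 − 5.2) · 32

192.0000 mEq


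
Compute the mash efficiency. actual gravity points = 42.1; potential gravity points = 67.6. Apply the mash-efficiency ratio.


efficiency = actual / potential × 100
efficiency = 42.1 / 67.6 × 100

62.2781 %


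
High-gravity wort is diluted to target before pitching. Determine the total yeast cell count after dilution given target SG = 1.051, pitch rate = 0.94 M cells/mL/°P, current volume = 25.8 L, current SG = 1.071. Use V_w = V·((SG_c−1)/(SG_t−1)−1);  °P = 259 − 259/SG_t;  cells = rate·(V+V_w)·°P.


V_w = 25.8·((1.071−1)/(1.051−1)−1) = 10.1176
V_final = 25.8 + 10.1176 = 35.9176
°P = 259 − 259/1.051 = 12.5680
cells = 0.94·35.9176·12.5680

424.3292 billion cells


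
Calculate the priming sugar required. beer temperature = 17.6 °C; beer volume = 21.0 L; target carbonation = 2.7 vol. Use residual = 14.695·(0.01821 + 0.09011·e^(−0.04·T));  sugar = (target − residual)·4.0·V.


residual = 14.695·(0.01821 + 0.09011·e^(−0.04·17.6)) = 0.9225
sugar = (2.7 − 0.9225)·4.0·21.0

149.3073 g


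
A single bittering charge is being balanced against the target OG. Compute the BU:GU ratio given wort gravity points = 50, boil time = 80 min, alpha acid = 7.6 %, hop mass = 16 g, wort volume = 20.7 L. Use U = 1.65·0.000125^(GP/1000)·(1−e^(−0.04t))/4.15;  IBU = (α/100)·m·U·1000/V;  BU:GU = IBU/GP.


U = 1.65·0.000125^(50/1000)·(1−e^(−0.04·80))/4.15 = 0.2433
IBU = (7.6/100)·16·0.2433·1000/20.7 = 14.2946
BU:GU = 14.2946/50

0.2859


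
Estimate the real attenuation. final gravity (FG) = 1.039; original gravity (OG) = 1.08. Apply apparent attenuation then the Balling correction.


AA = (OG−FG)/(OG−1)·100;  RA = AA·0.8192
AA = (1.08 − 1.039)/(1.08 − 1)·100 = 51.2500
RA = 51.2500·0.8192

41.9840 %


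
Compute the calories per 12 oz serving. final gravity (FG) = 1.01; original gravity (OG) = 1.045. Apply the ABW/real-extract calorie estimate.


ABW = (OG−FG)·131.25·0.79/FG;  °P = 259 − 259/SG (for OG→OE and FG→AE);  RE = 0.1808·OE + 0.8192·AE;  Cal = (6.9·ABW + 4·(RE−0.1))·FG·3.55
ABW = (1.045 − 1.01)·131.25·0.79/1.01 = 3.5931
OE = 259 − 259/1.045 = 11.1531 °P
AE = 259 − 259/1.01 = 2.5644 °P
RE = 0.1808·11.1531 + 0.8192·2.5644 = 4.1172 °P
Cal = (6.9·3.5931 + 4·(4.1172−0.1))·1.01·3.55

146.5086 kcal


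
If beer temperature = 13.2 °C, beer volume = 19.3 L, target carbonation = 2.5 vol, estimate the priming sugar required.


residual = 14.695·(0.01821 + 0.09011·e^(−0.04·T));  sugar = (target − residual)·4.0·V
residual = 14.695·(0.01821 + 0.09011·e^(−0.04·13.2)) = 1.0486
sugar = (2.5 − 1.0486)·4.0·19.3

112.0506 g


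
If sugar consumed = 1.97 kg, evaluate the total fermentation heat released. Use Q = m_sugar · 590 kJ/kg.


Q = 1.97 · 590

1162.3000 kJ


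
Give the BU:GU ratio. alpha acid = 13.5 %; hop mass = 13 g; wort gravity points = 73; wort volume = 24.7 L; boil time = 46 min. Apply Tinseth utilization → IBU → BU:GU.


U = 1.65·0.000125^(GP/1000)·(1−e^(−0.04t))/4.15;  IBU = (α/100)·m·U·1000/V;  BU:GU = IBU/GP
U = 1.65·0.000125^(73/1000)·(1−e^(−0.04·46))/4.15 = 0.1735
IBU = (13.5/100)·13·0.1735·1000/24.7 = 12.3305
BU:GU = 12.3305/73

0.1689


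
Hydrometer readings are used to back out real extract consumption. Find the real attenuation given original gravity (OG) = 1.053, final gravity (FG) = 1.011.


AA = (OG−FG)/(OG−1)·100;  RA = AA·0.8192
AA = (1.053 − 1.011)/(1.053 − 1)·100 = 79.2453
RA = 79.2453·0.8192

64.9177 %


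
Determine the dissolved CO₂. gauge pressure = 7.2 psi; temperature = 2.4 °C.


vols = (P + 14.695)·(0.01821 + 0.09011·e^(−0.04·T))
vols = (7.2 + 14.695)·(0.01821 + 0.09011·e^(−0.04·2.4))

2.1911 volumes


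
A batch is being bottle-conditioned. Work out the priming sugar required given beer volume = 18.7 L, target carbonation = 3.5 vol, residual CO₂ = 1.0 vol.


sugar = (target − residual)·4.0·V
sugar = (3.5 − 1.0)·4.0·18.7

187.0000 g


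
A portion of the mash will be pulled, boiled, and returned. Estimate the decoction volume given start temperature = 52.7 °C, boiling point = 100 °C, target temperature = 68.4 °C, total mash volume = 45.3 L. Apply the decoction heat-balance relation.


V_dec = V_total·(T_target − T_start)/(T_boil − T_start)
V_dec = 45.3·(68.4 − 52.7)/(100 − 52.7)

15.0362 L


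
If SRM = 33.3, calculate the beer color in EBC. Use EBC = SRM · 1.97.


EBC = 33.3 · 1.97

65.6010 EBC


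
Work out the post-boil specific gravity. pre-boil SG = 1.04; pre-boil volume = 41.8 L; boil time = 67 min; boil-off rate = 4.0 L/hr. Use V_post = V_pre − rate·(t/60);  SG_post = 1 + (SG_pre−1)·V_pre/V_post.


V_post = 41.8 − 4.0·(67/60) = 37.3333
SG_post = 1 + (1.04 − 1)·41.8/37.3333

1.0448


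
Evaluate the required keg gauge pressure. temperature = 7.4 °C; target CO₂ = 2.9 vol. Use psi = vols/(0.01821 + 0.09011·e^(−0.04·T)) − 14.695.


psi = 2.9/(0.01821 + 0.09011·e^(−0.04·7.4)) − 14.695

19.3295 psi


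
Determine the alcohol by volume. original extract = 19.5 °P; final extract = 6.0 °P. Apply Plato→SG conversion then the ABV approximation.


SG = 259/(259 − P);  ABV = (OG − FG)·131.25
OG = 259/(259 − 19.5) = 1.0814
FG = 259/(259 − 6.0) = 1.0237
ABV = (1.0814 − 1.0237)·131.25

7.5737 % ABV


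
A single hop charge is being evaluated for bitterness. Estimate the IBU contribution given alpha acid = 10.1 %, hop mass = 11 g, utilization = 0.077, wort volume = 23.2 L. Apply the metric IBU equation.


IBU = (α/100)·mass·U·1000 / V
IBU = (10.1/100)·11·0.077·1000 / 23.2

3.6874 IBU


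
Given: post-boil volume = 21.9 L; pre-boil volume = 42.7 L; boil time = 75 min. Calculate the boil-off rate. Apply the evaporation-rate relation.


rate = (V_pre − V_post) / (t_min/60)
rate = (42.7 − 21.9) / (75/60)

16.6400 L/hr


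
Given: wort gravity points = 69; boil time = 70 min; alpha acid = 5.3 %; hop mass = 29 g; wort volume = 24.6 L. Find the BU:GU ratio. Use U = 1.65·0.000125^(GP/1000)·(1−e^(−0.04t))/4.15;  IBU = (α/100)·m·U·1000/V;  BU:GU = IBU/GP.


U = 1.65·0.000125^(69/1000)·(1−e^(−0.04·70))/4.15 = 0.2009
IBU = (5.3/100)·29·0.2009·1000/24.6 = 12.5492
BU:GU = 12.5492/69

0.1819


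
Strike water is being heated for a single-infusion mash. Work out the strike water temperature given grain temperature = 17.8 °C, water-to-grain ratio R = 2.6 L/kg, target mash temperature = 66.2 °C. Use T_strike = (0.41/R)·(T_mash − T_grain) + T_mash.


T_strike = (0.41/2.6)·(66.2 − 17.8) + 66.2

73.8323 °C


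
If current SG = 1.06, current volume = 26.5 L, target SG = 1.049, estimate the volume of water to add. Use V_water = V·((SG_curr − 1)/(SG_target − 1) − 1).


V_water = 26.5·((1.06 − 1)/(1.049 − 1) − 1)

5.9490 L


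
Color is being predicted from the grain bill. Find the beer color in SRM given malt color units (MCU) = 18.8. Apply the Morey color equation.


SRM = 1.4922 · MCU^0.6859
SRM = 1.4922 · 18.8^0.6859

11.1628 SRM


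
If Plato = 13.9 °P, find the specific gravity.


SG = 259/(259 − P)
SG = 259/(259 − 13.9)

1.0567


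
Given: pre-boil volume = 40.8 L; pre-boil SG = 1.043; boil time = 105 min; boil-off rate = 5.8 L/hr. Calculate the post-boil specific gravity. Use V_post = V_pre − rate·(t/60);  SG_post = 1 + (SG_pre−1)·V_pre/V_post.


V_post = 40.8 − 5.8·(105/60) = 30.6500
SG_post = 1 + (1.043 − 1)·40.8/30.6500

1.0572


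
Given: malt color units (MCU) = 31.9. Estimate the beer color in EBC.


SRM = 1.4922·MCU^0.6859;  EBC = SRM·1.97
SRM = 1.4922·31.9^0.6859 = 16.0427
EBC = 16.0427·1.97

31.6041 EBC


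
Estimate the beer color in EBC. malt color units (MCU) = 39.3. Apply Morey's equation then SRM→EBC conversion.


SRM = 1.4922·MCU^0.6859;  EBC = SRM·1.97
SRM = 1.4922·39.3^0.6859 = 18.5106
EBC = 18.5106·1.97

36.4659 EBC


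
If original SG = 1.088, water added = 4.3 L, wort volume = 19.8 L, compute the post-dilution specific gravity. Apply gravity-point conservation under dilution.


SG_new = 1 + (SG_old − 1)·V_old/(V_old + V_water)
pts = (1.088 − 1)·1000·19.8/(19.8 + 4.3) = 72.2988
SG_new = 1 + 72.2988/1000

1.0723


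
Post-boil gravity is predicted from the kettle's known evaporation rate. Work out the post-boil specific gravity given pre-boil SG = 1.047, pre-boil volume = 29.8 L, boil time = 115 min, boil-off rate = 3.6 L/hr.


V_post = V_pre − rate·(t/60);  SG_post = 1 + (SG_pre−1)·V_pre/V_post
V_post = 29.8 − 3.6·(115/60) = 22.9000
SG_post = 1 + (1.047 − 1)·29.8/22.9000

1.0612


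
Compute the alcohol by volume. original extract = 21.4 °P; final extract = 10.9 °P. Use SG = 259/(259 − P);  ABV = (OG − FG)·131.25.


OG = 259/(259 − 21.4) = 1.0901
FG = 259/(259 − 10.9) = 1.0439
ABV = (1.0901 − 1.0439)·131.25

6.0550 % ABV


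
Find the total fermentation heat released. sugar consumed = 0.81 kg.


Q = m_sugar · 590 kJ/kg
Q = 0.81 · 590

477.9000 kJ


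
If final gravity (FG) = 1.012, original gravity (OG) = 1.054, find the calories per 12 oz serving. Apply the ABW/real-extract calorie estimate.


ABW = (OG−FG)·131.25·0.79/FG;  °P = 259 − 259/SG (for OG→OE and FG→AE);  RE = 0.1808·OE + 0.8192·AE;  Cal = (6.9·ABW + 4·(RE−0.1))·FG·3.55
ABW = (1.054 − 1.012)·131.25·0.79/1.012 = 4.3032
OE = 259 − 259/1.054 = 13.2694 °P
AE = 259 − 259/1.012 = 3.0711 °P
RE = 0.1808·13.2694 + 0.8192·3.0711 = 4.9150 °P
Cal = (6.9·4.3032 + 4·(4.9150−0.1))·1.012·3.55

175.8661 kcal


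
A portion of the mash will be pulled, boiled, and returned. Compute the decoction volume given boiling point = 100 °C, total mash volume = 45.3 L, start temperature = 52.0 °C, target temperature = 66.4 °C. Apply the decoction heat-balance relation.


V_dec = V_total·(T_target − T_start)/(T_boil − T_start)
V_dec = 45.3·(66.4 − 52.0)/(100 − 52.0)

13.5900 L


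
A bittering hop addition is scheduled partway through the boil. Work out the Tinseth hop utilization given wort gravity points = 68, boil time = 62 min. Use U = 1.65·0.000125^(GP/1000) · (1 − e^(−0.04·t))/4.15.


bigness = 1.65·0.000125^(68/1000) = 0.8955
boil_factor = (1 − e^(−0.04·62))/4.15 = 0.2208
U = 0.8955 · 0.2208

0.1977


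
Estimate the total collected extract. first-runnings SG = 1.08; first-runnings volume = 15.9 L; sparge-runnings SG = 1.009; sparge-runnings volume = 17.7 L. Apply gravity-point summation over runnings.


total = Σ (SG_i − 1)·1000·V_i
first = (1.08 − 1)·1000·15.9 = 1272.0000
sparge = (1.009 − 1)·1000·17.7 = 159.3000
total = 1272.0000 + 159.3000

1431.3000 gravity·L


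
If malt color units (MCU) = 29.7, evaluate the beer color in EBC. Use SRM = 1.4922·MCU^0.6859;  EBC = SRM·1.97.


SRM = 1.4922·29.7^0.6859 = 15.2753
EBC = 15.2753·1.97

30.0924 EBC


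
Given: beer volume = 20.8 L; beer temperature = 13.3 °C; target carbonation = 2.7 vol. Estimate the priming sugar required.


residual = 14.695·(0.01821 + 0.09011·e^(−0.04·T));  sugar = (target − residual)·4.0·V
residual = 14.695·(0.01821 + 0.09011·e^(−0.04·13.3)) = 1.0454
sugar = (2.7 − 1.0454)·4.0·20.8

137.6586 g


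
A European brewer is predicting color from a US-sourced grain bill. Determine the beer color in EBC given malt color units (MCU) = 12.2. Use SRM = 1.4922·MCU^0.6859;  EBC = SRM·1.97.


SRM = 1.4922·12.2^0.6859 = 8.2978
EBC = 8.2978·1.97

16.3466 EBC


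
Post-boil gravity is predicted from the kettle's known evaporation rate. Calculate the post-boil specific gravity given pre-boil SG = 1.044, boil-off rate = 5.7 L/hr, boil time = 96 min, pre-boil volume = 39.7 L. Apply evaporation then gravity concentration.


V_post = V_pre − rate·(t/60);  SG_post = 1 + (SG_pre−1)·V_pre/V_post
V_post = 39.7 − 5.7·(96/60) = 30.5800
SG_post = 1 + (1.044 − 1)·39.7/30.5800

1.0571


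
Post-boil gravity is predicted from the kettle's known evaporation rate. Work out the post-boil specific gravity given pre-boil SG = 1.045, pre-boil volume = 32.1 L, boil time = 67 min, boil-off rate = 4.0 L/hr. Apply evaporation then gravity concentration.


V_post = V_pre − rate·(t/60);  SG_post = 1 + (SG_pre−1)·V_pre/V_post
V_post = 32.1 − 4.0·(67/60) = 27.6333
SG_post = 1 + (1.045 − 1)·32.1/27.6333

1.0523


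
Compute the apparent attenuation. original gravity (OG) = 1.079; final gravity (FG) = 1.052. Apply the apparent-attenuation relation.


AA = (OG − FG)/(OG − 1) · 100
AA = (1.079 − 1.052)/(1.079 − 1) · 100

34.1772 %


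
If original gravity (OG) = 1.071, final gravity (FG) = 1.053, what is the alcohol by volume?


ABV = (OG − FG) · 131.25
ABV = (1.071 − 1.053) · 131.25

2.3625 % ABV


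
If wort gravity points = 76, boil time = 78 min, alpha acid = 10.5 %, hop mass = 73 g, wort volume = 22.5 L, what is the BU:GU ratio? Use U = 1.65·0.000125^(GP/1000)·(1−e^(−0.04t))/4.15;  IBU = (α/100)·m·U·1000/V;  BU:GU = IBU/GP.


U = 1.65·0.000125^(76/1000)·(1−e^(−0.04·78))/4.15 = 0.1919
IBU = (10.5/100)·73·0.1919·1000/22.5 = 65.3909
BU:GU = 65.3909/76

0.8604


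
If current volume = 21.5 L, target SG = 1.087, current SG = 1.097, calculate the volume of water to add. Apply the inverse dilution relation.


V_water = V·((SG_curr − 1)/(SG_target − 1) − 1)
V_water = 21.5·((1.097 − 1)/(1.087 − 1) − 1)

2.4713 L


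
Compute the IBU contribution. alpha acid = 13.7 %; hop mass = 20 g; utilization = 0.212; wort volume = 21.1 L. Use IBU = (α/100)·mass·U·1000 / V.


IBU = (13.7/100)·20·0.212·1000 / 21.1

27.5299 IBU


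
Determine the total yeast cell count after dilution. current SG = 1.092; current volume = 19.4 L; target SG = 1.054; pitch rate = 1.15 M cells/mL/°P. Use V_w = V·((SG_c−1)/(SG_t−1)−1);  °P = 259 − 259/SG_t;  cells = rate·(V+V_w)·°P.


V_w = 19.4·((1.092−1)/(1.054−1)−1) = 13.6519
V_final = 19.4 + 13.6519 = 33.0519
°P = 259 − 259/1.054 = 13.2694
cells = 1.15·33.0519·13.2694

504.3669 billion cells


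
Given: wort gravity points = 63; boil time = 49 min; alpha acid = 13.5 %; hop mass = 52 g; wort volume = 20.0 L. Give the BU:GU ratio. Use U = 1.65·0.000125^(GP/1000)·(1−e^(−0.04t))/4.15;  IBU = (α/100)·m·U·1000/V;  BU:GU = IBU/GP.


U = 1.65·0.000125^(63/1000)·(1−e^(−0.04·49))/4.15 = 0.1939
IBU = (13.5/100)·52·0.1939·1000/20.0 = 68.0633
BU:GU = 68.0633/63

1.0804


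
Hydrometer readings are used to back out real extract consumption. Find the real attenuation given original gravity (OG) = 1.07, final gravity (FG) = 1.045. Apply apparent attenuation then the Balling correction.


AA = (OG−FG)/(OG−1)·100;  RA = AA·0.8192
AA = (1.07 − 1.045)/(1.07 − 1)·100 = 35.7143
RA = 35.7143·0.8192

29.2571 %


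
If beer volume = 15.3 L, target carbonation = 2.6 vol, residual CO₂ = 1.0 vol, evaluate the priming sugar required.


sugar = (target − residual)·4.0·V
sugar = (2.6 − 1.0)·4.0·15.3

97.9200 g


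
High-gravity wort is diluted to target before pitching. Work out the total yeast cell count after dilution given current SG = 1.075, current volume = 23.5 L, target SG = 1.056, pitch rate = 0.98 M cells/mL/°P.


V_w = V·((SG_c−1)/(SG_t−1)−1);  °P = 259 − 259/SG_t;  cells = rate·(V+V_w)·°P
V_w = 23.5·((1.075−1)/(1.056−1)−1) = 7.9732
V_final = 23.5 + 7.9732 = 31.4732
°P = 259 − 259/1.056 = 13.7348
cells = 0.98·31.4732·13.7348

423.6342 billion cells


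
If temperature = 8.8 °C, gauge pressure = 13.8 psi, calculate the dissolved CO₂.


vols = (P + 14.695)·(0.01821 + 0.09011·e^(−0.04·T))
vols = (13.8 + 14.695)·(0.01821 + 0.09011·e^(−0.04·8.8))

2.3247 volumes


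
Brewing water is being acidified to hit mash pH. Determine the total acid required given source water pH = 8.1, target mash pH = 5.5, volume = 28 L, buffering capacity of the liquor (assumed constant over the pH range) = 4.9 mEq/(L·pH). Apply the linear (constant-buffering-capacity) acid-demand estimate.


acid = buffering capacity · (pH_source − pH_target) · V
acid = 4.9 · (8.1 − 5.5) · 28

356.7200 mEq


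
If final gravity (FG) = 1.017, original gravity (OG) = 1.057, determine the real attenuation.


AA = (OG−FG)/(OG−1)·100;  RA = AA·0.8192
AA = (1.057 − 1.017)/(1.057 − 1)·100 = 70.1754
RA = 70.1754·0.8192

57.4877 %


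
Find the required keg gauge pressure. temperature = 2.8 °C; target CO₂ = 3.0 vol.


psi = vols/(0.01821 + 0.09011·e^(−0.04·T)) − 14.695
psi = 3.0/(0.01821 + 0.09011·e^(−0.04·2.8)) − 14.695

15.6779 psi


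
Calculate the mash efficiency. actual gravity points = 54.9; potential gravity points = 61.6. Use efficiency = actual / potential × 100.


efficiency = 54.9 / 61.6 × 100

89.1234 %


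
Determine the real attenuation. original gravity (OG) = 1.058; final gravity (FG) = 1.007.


AA = (OG−FG)/(OG−1)·100;  RA = AA·0.8192
AA = (1.058 − 1.007)/(1.058 − 1)·100 = 87.9310
RA = 87.9310·0.8192

72.0331 %


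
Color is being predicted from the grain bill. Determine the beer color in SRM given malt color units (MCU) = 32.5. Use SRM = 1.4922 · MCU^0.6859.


SRM = 1.4922 · 32.5^0.6859

16.2490 SRM


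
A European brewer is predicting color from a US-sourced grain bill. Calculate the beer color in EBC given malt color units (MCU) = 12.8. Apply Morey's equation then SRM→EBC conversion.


SRM = 1.4922·MCU^0.6859;  EBC = SRM·1.97
SRM = 1.4922·12.8^0.6859 = 8.5756
EBC = 8.5756·1.97

16.8938 EBC


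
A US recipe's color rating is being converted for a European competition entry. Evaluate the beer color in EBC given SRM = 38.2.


EBC = SRM · 1.97
EBC = 38.2 · 1.97

75.2540 EBC


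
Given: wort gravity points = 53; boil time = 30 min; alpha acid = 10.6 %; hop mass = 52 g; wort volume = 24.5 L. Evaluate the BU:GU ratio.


U = 1.65·0.000125^(GP/1000)·(1−e^(−0.04t))/4.15;  IBU = (α/100)·m·U·1000/V;  BU:GU = IBU/GP
U = 1.65·0.000125^(53/1000)·(1−e^(−0.04·30))/4.15 = 0.1726
IBU = (10.6/100)·52·0.1726·1000/24.5 = 38.8214
BU:GU = 38.8214/53

0.7325


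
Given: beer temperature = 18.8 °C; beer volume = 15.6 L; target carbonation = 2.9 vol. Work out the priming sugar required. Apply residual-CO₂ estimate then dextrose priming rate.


residual = 14.695·(0.01821 + 0.09011·e^(−0.04·T));  sugar = (target − residual)·4.0·V
residual = 14.695·(0.01821 + 0.09011·e^(−0.04·18.8)) = 0.8918
sugar = (2.9 − 0.8918)·4.0·15.6

125.3093 g


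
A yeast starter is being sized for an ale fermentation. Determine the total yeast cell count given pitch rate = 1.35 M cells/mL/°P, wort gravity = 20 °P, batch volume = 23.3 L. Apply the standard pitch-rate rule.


cells (billions) = rate · V_L · °P
cells = 1.35 · 23.3 · 20

629.1000 billion cells


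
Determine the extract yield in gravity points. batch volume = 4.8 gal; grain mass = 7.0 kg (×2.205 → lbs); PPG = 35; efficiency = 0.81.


points = lbs × PPG × eff / vol
lbs = 7.0 × 2.205 = 15.4350
points = 15.4350 × 35 × 0.81 / 4.8

91.1630 points


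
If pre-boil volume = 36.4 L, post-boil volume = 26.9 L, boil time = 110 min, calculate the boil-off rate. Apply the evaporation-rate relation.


rate = (V_pre − V_post) / (t_min/60)
rate = (36.4 − 26.9) / (110/60)

5.1818 L/hr


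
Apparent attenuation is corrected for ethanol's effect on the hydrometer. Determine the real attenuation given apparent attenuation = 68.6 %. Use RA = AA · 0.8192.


RA = 68.6 · 0.8192

56.1971 %


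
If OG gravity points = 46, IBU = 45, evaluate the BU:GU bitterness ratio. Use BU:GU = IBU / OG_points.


BU:GU = 45 / 46

0.9783


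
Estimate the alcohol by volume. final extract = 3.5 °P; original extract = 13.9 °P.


SG = 259/(259 − P);  ABV = (OG − FG)·131.25
OG = 259/(259 − 13.9) = 1.0567
FG = 259/(259 − 3.5) = 1.0137
ABV = (1.0567 − 1.0137)·131.25

5.6454 % ABV


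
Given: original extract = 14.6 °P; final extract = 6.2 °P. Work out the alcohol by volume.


SG = 259/(259 − P);  ABV = (OG − FG)·131.25
OG = 259/(259 − 14.6) = 1.0597
FG = 259/(259 − 6.2) = 1.0245
ABV = (1.0597 − 1.0245)·131.25

4.6217 % ABV


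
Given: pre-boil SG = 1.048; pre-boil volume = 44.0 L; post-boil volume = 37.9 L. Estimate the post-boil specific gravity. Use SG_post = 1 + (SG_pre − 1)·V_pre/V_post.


pts_pre = (1.048 − 1)·1000 = 48.0000
pts_post = 48.0000·44.0/37.9 = 55.7256
SG_post = 1 + 55.7256/1000

1.0557
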